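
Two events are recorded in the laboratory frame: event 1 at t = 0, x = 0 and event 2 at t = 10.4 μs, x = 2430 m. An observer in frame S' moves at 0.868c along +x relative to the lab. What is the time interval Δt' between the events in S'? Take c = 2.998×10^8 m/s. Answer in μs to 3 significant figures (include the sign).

γ = 1/√(1 − 0.868²) = 2.0138
Δt' = γ(Δt − vΔx/c²) = 2.0138 × (10.4 μs − 0.868×2430 m / (2.998×10^8 m/s))
= 2.0138 × (3.3645 μs) = 6.78 μs

Δt' ≈ 6.78 μs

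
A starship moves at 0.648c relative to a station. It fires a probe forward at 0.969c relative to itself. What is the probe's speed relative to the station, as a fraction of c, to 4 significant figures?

Relativistic velocity addition: u = (u' + v)/(1 + u'v/c²)
= (0.969 + 0.648)/(1 + 0.969×0.648) = 1.617/1.62791 = 0.9933

u ≈ 0.9933c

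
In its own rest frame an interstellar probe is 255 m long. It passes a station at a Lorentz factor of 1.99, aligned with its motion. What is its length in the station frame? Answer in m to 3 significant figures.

γ = 1.99 (given)
Length contraction: L = L₀/γ = 255/1.99 = 128 m

L ≈ 128 m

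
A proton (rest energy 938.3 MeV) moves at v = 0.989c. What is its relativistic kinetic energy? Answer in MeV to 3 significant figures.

K ≈ 5410 MeV

γ = 1/√(1 − 0.989²) = 6.7606
K = (γ − 1)m₀c² = (6.7606 − 1) × 938.3 MeV = 5.7606 × 938.3 MeV = 5410 MeV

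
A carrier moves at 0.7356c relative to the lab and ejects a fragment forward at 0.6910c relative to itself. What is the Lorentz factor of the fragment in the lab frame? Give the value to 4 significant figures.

u_lab = (0.6910 + 0.7356)/(1 + 0.6910×0.7356) = 1.4266/1.508300 = 0.9458333
γ = 1/√(1 − 0.9458333²) = 3.080

γ ≈ 3.080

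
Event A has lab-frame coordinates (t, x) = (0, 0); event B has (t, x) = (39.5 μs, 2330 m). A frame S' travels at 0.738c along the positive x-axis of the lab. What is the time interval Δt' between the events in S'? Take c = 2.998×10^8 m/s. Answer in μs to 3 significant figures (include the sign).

Δt' ≈ 50.0 μs

γ = 1/√(1 − 0.738²) = 1.4819
Δt' = γ(Δt − vΔx/c²) = 1.4819 × (39.5 μs − 0.738×2330 m / (2.998×10^8 m/s))
= 1.4819 × (33.764 μs) = 50.0 μs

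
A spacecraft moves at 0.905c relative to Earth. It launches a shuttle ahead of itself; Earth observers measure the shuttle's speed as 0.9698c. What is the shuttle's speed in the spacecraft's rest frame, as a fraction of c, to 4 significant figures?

u' ≈ 0.5297c

Inverse velocity addition: u' = (u − v)/(1 − uv/c²)
= (0.9698 − 0.905)/(1 − 0.9698×0.905) = 0.06480/0.122331 = 0.5297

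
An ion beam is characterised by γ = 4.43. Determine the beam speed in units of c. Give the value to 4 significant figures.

β ≈ 0.9742

β = √(1 − 1/γ²) = √(1 − 1/4.43²) = √(0.949044) = 0.9742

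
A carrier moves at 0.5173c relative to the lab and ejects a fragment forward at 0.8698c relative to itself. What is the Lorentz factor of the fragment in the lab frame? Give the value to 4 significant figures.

γ ≈ 3.434

u_lab = (0.8698 + 0.5173)/(1 + 0.8698×0.5173) = 1.3871/1.449948 = 0.9566553
γ = 1/√(1 − 0.9566553²) = 3.434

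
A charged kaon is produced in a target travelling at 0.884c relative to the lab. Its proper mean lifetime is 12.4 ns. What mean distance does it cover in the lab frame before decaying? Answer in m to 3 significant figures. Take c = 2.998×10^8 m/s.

γ = 1/√(1 − 0.884²) = 2.1391
Dilated lifetime: Δt = γτ₀ = 2.1391 × 12.4 ns = 26.525 ns
d = vΔt = 0.884c × 26.525 ns = 2.6502×10^8 m/s × 2.6525×10^-8 s = 7.03 m

d ≈ 7.03 m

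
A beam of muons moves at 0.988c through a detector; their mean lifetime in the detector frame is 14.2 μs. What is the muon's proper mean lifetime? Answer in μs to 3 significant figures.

γ = 1/√(1 − 0.988²) = 6.4744
Proper time: τ₀ = Δt/γ = 14.2/6.4744 = 2.19 μs

τ₀ ≈ 2.19 μs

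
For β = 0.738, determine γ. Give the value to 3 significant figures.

γ ≈ 1.48

γ = 1/√(1 − β²) = 1/√(1 − 0.738²) = 1/√(0.45536) = 1.48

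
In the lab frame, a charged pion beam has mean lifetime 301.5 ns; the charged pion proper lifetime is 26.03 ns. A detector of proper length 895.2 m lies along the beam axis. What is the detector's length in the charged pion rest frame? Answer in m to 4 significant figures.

L ≈ 77.29 m

Time dilation ⇒ γ = Δt/τ₀ = 301.5/26.03 = 11.5828
Length contraction: L = L₀/γ = 895.2/11.5828 = 77.29 m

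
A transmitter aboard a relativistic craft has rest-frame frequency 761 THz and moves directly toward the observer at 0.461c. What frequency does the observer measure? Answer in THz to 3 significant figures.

Relativistic Doppler: f_obs = f_src √((1+β)/(1−β))
= 761 × √(1.4610/0.53900) = 761 × 1.6464 = 1250 THz

f_obs ≈ 1250 THz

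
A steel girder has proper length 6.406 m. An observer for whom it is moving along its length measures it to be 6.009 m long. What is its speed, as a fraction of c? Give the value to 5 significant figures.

β ≈ 0.34656

γ = L₀/L = 6.406/6.009 = 1.066068
β = √(1 − 1/γ²) = 0.34656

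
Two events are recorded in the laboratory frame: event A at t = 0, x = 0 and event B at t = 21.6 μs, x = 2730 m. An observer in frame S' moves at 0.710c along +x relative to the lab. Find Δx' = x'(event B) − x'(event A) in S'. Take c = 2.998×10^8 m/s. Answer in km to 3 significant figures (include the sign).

γ = 1/√(1 − 0.710²) = 1.4200
Δx' = γ(Δx − vΔt) = 1.4200 × (2730 m − 0.710×(2.998×10^8 m/s)×21.6×10^-6 s)
= 1.4200 × (-1867.7 m) = -2.65 km

Δx' ≈ -2.65 km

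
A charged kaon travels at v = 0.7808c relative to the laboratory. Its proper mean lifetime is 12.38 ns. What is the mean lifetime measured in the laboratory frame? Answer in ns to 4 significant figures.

γ = 1/√(1 − 0.7808²) = 1.60056
Time dilation: Δt = γτ₀ = 1.60056 × 12.38 ns = 19.81 ns

Δt ≈ 19.81 ns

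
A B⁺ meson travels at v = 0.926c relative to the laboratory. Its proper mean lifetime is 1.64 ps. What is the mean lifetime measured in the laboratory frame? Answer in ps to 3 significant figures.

γ = 1/√(1 − 0.926²) = 2.6488
Time dilation: Δt = γτ₀ = 2.6488 × 1.64 ps = 4.34 ps

Δt ≈ 4.34 ps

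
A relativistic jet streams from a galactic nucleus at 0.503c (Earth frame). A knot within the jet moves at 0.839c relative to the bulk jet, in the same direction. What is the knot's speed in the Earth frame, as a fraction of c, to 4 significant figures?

Relativistic velocity addition: u = (u' + v)/(1 + u'v/c²)
= (0.839 + 0.503)/(1 + 0.839×0.503) = 1.342/1.42202 = 0.9437

u ≈ 0.9437c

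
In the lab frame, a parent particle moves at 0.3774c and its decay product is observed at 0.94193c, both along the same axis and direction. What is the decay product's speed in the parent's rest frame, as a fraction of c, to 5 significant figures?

u' ≈ 0.87590c

Inverse velocity addition: u' = (u − v)/(1 − uv/c²)
= (0.94193 − 0.3774)/(1 − 0.94193×0.3774) = 0.56453/0.6445156 = 0.87590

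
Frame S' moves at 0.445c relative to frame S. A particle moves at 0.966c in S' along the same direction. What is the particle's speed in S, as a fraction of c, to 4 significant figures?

u ≈ 0.9868c

Relativistic velocity addition: u = (u' + v)/(1 + u'v/c²)
= (0.966 + 0.445)/(1 + 0.966×0.445) = 1.411/1.42987 = 0.9868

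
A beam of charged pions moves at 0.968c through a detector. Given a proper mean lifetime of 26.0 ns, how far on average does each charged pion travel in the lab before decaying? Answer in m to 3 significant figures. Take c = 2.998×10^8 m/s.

γ = 1/√(1 − 0.968²) = 3.9849
Dilated lifetime: Δt = γτ₀ = 3.9849 × 26.0 ns = 103.61 ns
d = vΔt = 0.968c × 103.61 ns = 2.9021×10^8 m/s × 1.0361×10^-7 s = 30.1 m

d ≈ 30.1 m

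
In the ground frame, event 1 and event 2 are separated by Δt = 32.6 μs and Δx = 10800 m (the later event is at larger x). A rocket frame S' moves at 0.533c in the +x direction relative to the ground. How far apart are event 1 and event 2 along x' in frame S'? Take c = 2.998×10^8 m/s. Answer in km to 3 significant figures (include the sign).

Δx' ≈ 6.61 km

γ = 1/√(1 − 0.533²) = 1.1819
Δx' = γ(Δx − vΔt) = 1.1819 × (10800 m − 0.533×(2.998×10^8 m/s)×32.6×10^-6 s)
= 1.1819 × (5590.7 m) = 6.61 km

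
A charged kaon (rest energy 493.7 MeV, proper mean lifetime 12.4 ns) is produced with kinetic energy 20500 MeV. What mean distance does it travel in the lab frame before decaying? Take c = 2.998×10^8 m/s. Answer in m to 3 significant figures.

d ≈ 158 m

γ = 1 + K/(m₀c²) = 1 + 20500/493.7 = 42.523
β = √(1 − 1/γ²) = 0.99972
Dilated lifetime: γτ₀ = 42.523 × 12.4 ns = 527.29 ns
d = βc·γτ₀ = 0.99972 × (2.998×10^8 m/s) × 5.2729×10^-7 s = 158 m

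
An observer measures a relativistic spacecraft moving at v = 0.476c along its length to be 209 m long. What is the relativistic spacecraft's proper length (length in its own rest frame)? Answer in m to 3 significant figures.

γ = 1/√(1 − 0.476²) = 1.1371
L₀ = γL = 1.1371 × 209 = 238 m

L₀ ≈ 238 m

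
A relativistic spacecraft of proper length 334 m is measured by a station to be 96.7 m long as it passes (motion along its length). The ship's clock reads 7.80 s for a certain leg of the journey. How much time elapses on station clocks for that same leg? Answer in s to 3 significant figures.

Length contraction ⇒ γ = L₀/L = 334/96.7 = 3.4540
Time dilation: Δt = γτ₀ = 3.4540 × 7.80 s = 26.9 s

Δt ≈ 26.9 s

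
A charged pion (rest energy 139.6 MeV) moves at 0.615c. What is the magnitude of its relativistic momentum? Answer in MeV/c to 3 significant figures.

p ≈ 109 MeV/c

γ = 1/√(1 − 0.615²) = 1.2682
p = γβm₀c = 1.2682 × 0.615 × 139.6 MeV/c = 109 MeV/c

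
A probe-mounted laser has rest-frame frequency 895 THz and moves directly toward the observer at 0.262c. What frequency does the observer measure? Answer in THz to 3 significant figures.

Relativistic Doppler: f_obs = f_src √((1+β)/(1−β))
= 895 × √(1.2620/0.73800) = 895 × 1.3077 = 1170 THz

f_obs ≈ 1170 THz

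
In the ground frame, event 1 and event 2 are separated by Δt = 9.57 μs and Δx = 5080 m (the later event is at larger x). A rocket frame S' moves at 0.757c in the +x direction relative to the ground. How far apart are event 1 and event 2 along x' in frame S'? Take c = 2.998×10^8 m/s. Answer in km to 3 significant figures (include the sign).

γ = 1/√(1 − 0.757²) = 1.5304
Δx' = γ(Δx − vΔt) = 1.5304 × (5080 m − 0.757×(2.998×10^8 m/s)×9.57×10^-6 s)
= 1.5304 × (2908.1 m) = 4.45 km

Δx' ≈ 4.45 km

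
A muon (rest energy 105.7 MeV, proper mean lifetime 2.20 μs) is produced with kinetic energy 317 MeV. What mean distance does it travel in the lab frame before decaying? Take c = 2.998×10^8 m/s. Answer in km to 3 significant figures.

γ = 1 + K/(m₀c²) = 1 + 317/105.7 = 3.9991
β = √(1 − 1/γ²) = 0.96823
Dilated lifetime: γτ₀ = 3.9991 × 2.20 μs = 8.7979 μs
d = βc·γτ₀ = 0.96823 × (2.998×10^8 m/s) × 8.7979×10^-6 s = 2.55 km

d ≈ 2.55 km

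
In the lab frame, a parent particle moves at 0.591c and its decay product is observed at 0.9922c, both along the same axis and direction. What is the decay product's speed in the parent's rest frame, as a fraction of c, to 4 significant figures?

Inverse velocity addition: u' = (u − v)/(1 − uv/c²)
= (0.9922 − 0.591)/(1 − 0.9922×0.591) = 0.4012/0.413610 = 0.9700

u' ≈ 0.9700c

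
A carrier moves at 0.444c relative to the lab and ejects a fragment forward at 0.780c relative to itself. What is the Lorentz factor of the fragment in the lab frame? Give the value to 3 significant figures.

γ ≈ 2.40

u_lab = (0.780 + 0.444)/(1 + 0.780×0.444) = 1.224/1.34632 = 0.909145
γ = 1/√(1 − 0.909145²) = 2.40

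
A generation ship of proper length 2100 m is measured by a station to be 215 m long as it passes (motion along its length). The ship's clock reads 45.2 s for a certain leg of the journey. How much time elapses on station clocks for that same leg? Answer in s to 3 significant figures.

Δt ≈ 441 s

Length contraction ⇒ γ = L₀/L = 2100/215 = 9.7674
Time dilation: Δt = γτ₀ = 9.7674 × 45.2 s = 441 s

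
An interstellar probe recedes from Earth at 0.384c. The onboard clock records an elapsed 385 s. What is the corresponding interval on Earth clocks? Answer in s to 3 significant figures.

Δt ≈ 417 s

γ = 1/√(1 − 0.384²) = 1.0830
Time dilation: Δt = γτ₀ = 1.0830 × 385 s = 417 s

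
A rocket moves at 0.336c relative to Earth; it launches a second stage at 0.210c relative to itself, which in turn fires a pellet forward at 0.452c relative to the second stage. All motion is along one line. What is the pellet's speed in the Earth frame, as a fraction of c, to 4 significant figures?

u ≈ 0.7818c

Compose boost 2: (0.210 + 0.336)/(1 + 0.210×0.336) = 0.5460/1.07056 = 0.510013
Compose boost 3: (0.452 + 0.510013)/(1 + 0.452×0.510013) = 0.962013/1.23053 = 0.7818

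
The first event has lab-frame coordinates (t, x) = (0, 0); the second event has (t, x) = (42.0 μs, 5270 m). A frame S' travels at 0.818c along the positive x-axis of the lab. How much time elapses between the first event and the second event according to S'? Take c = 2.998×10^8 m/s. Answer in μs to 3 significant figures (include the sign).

γ = 1/√(1 − 0.818²) = 1.7385
Δt' = γ(Δt − vΔx/c²) = 1.7385 × (42.0 μs − 0.818×5270 m / (2.998×10^8 m/s))
= 1.7385 × (27.621 μs) = 48.0 μs

Δt' ≈ 48.0 μs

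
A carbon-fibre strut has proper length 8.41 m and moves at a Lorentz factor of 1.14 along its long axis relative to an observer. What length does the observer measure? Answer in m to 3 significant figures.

L ≈ 7.38 m

γ = 1.14 (given)
Length contraction: L = L₀/γ = 8.41/1.14 = 7.38 m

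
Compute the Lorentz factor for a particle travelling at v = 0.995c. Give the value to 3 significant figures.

γ ≈ 10.0

γ = 1/√(1 − β²) = 1/√(1 − 0.995²) = 1/√(0.0099750) = 10.0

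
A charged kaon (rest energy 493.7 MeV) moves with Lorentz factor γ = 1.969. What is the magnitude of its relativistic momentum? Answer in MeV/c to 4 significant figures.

β = √(1 − 1/γ²) = √(1 − 1/1.969²) = 0.861433
p = γβm₀c = 1.969 × 0.861433 × 493.7 MeV/c = 837.4 MeV/c

p ≈ 837.4 MeV/c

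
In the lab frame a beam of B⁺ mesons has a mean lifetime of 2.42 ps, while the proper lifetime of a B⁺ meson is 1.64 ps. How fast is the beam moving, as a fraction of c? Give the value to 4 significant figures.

β ≈ 0.7354

γ = Δt/τ₀ = 2.42/1.64 = 1.47561
β = √(1 − 1/γ²) = √(1 − 1/1.47561²) = 0.7354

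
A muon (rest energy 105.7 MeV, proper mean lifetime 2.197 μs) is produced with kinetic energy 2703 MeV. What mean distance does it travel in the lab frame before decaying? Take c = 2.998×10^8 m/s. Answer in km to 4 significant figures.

d ≈ 17.49 km

γ = 1 + K/(m₀c²) = 1 + 2703/105.7 = 26.5724
β = √(1 − 1/γ²) = 0.999292
Dilated lifetime: γτ₀ = 26.5724 × 2.197 μs = 58.3795 μs
d = βc·γτ₀ = 0.999292 × (2.998×10^8 m/s) × 5.83795×10^-5 s = 17.49 km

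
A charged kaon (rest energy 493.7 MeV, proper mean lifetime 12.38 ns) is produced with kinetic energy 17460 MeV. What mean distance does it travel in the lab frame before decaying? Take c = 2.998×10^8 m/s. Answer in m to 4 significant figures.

γ = 1 + K/(m₀c²) = 1 + 17460/493.7 = 36.3656
β = √(1 − 1/γ²) = 0.999622
Dilated lifetime: γτ₀ = 36.3656 × 12.38 ns = 450.206 ns
d = βc·γτ₀ = 0.999622 × (2.998×10^8 m/s) × 4.50206×10^-7 s = 134.9 m

d ≈ 134.9 m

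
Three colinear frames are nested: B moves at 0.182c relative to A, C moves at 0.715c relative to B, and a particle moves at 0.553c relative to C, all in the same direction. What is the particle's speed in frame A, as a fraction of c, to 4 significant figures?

Compose boost 2: (0.715 + 0.182)/(1 + 0.715×0.182) = 0.8970/1.13013 = 0.793714
Compose boost 3: (0.553 + 0.793714)/(1 + 0.553×0.793714) = 1.34671/1.43892 = 0.9359

u ≈ 0.9359c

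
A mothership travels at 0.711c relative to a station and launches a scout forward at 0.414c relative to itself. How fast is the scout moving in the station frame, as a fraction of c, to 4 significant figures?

Compose boost 2: (0.414 + 0.711)/(1 + 0.414×0.711) = 1.125/1.29435 = 0.8692

u ≈ 0.8692c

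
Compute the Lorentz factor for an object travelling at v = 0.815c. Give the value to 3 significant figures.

γ ≈ 1.73

γ = 1/√(1 − β²) = 1/√(1 − 0.815²) = 1/√(0.33578) = 1.73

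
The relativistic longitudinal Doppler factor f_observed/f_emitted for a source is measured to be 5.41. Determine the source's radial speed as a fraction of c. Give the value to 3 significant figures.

β ≈ 0.934

f_obs/f_src = √((1+β)/(1−β)) = 5.41  ⇒  (1+β)/(1−β) = 29.268
β = |1 − D²|/(1 + D²) = |1 − 29.268|/(1 + 29.268) = 0.934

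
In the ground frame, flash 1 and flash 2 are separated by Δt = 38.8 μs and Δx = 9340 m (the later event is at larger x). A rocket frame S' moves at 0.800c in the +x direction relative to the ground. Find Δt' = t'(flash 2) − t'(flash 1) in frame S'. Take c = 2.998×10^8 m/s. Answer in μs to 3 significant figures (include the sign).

γ = 1/√(1 − 0.800²) = 1.6667
Δt' = γ(Δt − vΔx/c²) = 1.6667 × (38.8 μs − 0.800×9340 m / (2.998×10^8 m/s))
= 1.6667 × (13.877 μs) = 23.1 μs

Δt' ≈ 23.1 μs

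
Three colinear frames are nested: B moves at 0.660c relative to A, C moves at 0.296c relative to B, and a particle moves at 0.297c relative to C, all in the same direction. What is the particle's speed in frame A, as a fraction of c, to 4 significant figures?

Compose boost 2: (0.296 + 0.660)/(1 + 0.296×0.660) = 0.9560/1.19536 = 0.799759
Compose boost 3: (0.297 + 0.799759)/(1 + 0.297×0.799759) = 1.09676/1.23753 = 0.8862

u ≈ 0.8862c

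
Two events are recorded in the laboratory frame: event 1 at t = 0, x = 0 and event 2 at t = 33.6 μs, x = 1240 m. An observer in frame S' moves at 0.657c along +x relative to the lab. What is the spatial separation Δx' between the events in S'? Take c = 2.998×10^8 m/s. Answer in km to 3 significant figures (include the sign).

γ = 1/√(1 − 0.657²) = 1.3265
Δx' = γ(Δx − vΔt) = 1.3265 × (1240 m − 0.657×(2.998×10^8 m/s)×33.6×10^-6 s)
= 1.3265 × (-5378.1 m) = -7.13 km

Δx' ≈ -7.13 km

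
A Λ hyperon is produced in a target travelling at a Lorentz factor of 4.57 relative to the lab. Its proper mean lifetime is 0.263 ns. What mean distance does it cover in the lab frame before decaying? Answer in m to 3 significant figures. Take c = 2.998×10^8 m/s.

d ≈ 0.352 m

β = √(1 − 1/γ²) = √(1 − 1/4.57²) = 0.97577
Dilated lifetime: Δt = γτ₀ = 4.57 × 0.263 ns = 1.2019 ns
d = vΔt = 0.97577c × 1.2019 ns = 2.9253×10^8 m/s × 1.2019×10^-9 s = 0.352 m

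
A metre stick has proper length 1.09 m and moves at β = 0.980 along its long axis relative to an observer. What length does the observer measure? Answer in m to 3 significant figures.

γ = 1/√(1 − 0.980²) = 5.0252
Length contraction: L = L₀/γ = 1.09/5.0252 = 0.217 m

L ≈ 0.217 m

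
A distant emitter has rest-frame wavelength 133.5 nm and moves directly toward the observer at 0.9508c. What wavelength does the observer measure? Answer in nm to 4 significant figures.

λ_obs ≈ 21.20 nm

Relativistic Doppler: λ_obs = λ_src √((1−β)/(1+β))
= 133.5 × √(0.0492000/1.95080) = 133.5 × 0.158809 = 21.20 nm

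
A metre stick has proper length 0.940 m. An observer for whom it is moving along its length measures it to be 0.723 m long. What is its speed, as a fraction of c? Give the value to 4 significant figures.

β ≈ 0.6391

γ = L₀/L = 0.940/0.723 = 1.30014
β = √(1 − 1/γ²) = 0.6391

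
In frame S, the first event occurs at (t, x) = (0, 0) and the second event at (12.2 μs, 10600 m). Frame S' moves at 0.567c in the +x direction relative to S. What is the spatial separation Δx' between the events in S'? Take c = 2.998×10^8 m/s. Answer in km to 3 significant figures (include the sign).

Δx' ≈ 10.4 km

γ = 1/√(1 − 0.567²) = 1.2140
Δx' = γ(Δx − vΔt) = 1.2140 × (10600 m − 0.567×(2.998×10^8 m/s)×12.2×10^-6 s)
= 1.2140 × (8526.2 m) = 10.4 km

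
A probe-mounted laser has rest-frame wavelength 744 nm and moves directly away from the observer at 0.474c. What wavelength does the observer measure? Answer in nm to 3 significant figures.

λ_obs ≈ 1250 nm

Relativistic Doppler: λ_obs = λ_src √((1+β)/(1−β))
= 744 × √(1.4740/0.52600) = 744 × 1.6740 = 1250 nm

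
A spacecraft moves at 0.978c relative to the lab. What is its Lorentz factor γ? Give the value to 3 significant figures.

γ ≈ 4.79

γ = 1/√(1 − β²) = 1/√(1 − 0.978²) = 1/√(0.043516) = 4.79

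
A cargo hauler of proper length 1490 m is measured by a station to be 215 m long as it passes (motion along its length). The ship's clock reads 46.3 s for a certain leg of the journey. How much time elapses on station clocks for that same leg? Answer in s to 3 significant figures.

Δt ≈ 321 s

Length contraction ⇒ γ = L₀/L = 1490/215 = 6.9302
Time dilation: Δt = γτ₀ = 6.9302 × 46.3 s = 321 s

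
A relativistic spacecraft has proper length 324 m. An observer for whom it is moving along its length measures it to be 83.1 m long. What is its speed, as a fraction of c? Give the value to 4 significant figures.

γ = L₀/L = 324/83.1 = 3.89892
β = √(1 − 1/γ²) = 0.9665

β ≈ 0.9665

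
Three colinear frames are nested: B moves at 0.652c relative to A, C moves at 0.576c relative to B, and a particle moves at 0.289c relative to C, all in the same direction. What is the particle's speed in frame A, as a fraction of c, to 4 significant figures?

Compose boost 2: (0.576 + 0.652)/(1 + 0.576×0.652) = 1.228/1.37555 = 0.892733
Compose boost 3: (0.289 + 0.892733)/(1 + 0.289×0.892733) = 1.18173/1.25800 = 0.9394

u ≈ 0.9394c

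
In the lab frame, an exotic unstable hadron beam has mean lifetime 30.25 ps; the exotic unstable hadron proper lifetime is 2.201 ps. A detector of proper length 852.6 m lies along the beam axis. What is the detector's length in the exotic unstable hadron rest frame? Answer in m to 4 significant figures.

L ≈ 62.04 m

Time dilation ⇒ γ = Δt/τ₀ = 30.25/2.201 = 13.7438
Length contraction: L = L₀/γ = 852.6/13.7438 = 62.04 m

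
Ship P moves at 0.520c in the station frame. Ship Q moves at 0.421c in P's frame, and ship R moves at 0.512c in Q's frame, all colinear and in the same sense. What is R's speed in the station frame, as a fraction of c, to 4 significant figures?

u ≈ 0.9203c

Compose boost 2: (0.421 + 0.520)/(1 + 0.421×0.520) = 0.9410/1.21892 = 0.771995
Compose boost 3: (0.512 + 0.771995)/(1 + 0.512×0.771995) = 1.28399/1.39526 = 0.9203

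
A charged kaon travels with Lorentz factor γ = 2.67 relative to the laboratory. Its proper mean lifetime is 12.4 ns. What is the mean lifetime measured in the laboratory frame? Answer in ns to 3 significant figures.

Δt ≈ 33.1 ns

γ = 2.67 (given)
Time dilation: Δt = γτ₀ = 2.67 × 12.4 ns = 33.1 ns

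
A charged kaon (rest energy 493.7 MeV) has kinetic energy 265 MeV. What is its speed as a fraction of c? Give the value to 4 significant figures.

β ≈ 0.7593

γ = 1 + K/(m₀c²) = 1 + 265/493.7 = 1.53676
β = √(1 − 1/γ²) = 0.7593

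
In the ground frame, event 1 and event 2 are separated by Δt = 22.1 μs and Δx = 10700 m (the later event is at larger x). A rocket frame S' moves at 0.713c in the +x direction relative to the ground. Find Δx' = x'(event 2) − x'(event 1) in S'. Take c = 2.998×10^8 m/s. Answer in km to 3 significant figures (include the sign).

Δx' ≈ 8.52 km

γ = 1/√(1 − 0.713²) = 1.4262
Δx' = γ(Δx − vΔt) = 1.4262 × (10700 m − 0.713×(2.998×10^8 m/s)×22.1×10^-6 s)
= 1.4262 × (5976.0 m) = 8.52 km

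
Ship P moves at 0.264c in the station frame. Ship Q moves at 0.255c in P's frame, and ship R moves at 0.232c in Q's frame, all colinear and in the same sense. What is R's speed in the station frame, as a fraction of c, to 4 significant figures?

Compose boost 2: (0.255 + 0.264)/(1 + 0.255×0.264) = 0.5190/1.06732 = 0.486265
Compose boost 3: (0.232 + 0.486265)/(1 + 0.232×0.486265) = 0.718265/1.11281 = 0.6454

u ≈ 0.6454c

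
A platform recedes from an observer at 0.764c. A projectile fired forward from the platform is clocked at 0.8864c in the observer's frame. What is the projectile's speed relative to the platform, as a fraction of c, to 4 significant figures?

u' ≈ 0.3792c

Inverse velocity addition: u' = (u − v)/(1 − uv/c²)
= (0.8864 − 0.764)/(1 − 0.8864×0.764) = 0.1224/0.322790 = 0.3792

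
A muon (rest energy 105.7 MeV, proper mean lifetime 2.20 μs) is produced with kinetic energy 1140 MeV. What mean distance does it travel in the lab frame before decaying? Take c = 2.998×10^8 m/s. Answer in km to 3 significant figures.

d ≈ 7.75 km

γ = 1 + K/(m₀c²) = 1 + 1140/105.7 = 11.785
β = √(1 − 1/γ²) = 0.99639
Dilated lifetime: γτ₀ = 11.785 × 2.20 μs = 25.928 μs
d = βc·γτ₀ = 0.99639 × (2.998×10^8 m/s) × 2.5928×10^-5 s = 7.75 km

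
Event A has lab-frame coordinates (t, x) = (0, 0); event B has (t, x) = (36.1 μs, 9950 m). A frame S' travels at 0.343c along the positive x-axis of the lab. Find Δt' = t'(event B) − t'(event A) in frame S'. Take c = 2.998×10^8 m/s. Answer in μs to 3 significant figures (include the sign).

γ = 1/√(1 − 0.343²) = 1.0646
Δt' = γ(Δt − vΔx/c²) = 1.0646 × (36.1 μs − 0.343×9950 m / (2.998×10^8 m/s))
= 1.0646 × (24.716 μs) = 26.3 μs

Δt' ≈ 26.3 μs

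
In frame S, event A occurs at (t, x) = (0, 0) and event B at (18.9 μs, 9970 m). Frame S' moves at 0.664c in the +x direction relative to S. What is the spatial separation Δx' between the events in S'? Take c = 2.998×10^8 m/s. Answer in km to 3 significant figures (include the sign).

γ = 1/√(1 − 0.664²) = 1.3374
Δx' = γ(Δx − vΔt) = 1.3374 × (9970 m − 0.664×(2.998×10^8 m/s)×18.9×10^-6 s)
= 1.3374 × (6207.6 m) = 8.30 km

Δx' ≈ 8.30 km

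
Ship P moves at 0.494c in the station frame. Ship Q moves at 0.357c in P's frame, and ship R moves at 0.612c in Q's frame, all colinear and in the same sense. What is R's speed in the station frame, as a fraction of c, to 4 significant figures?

Compose boost 2: (0.357 + 0.494)/(1 + 0.357×0.494) = 0.8510/1.17636 = 0.723419
Compose boost 3: (0.612 + 0.723419)/(1 + 0.612×0.723419) = 1.33542/1.44273 = 0.9256

u ≈ 0.9256c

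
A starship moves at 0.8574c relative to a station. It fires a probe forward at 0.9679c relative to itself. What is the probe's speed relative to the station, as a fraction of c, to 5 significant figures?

Relativistic velocity addition: u = (u' + v)/(1 + u'v/c²)
= (0.9679 + 0.8574)/(1 + 0.9679×0.8574) = 1.8253/1.829877 = 0.99750

u ≈ 0.99750c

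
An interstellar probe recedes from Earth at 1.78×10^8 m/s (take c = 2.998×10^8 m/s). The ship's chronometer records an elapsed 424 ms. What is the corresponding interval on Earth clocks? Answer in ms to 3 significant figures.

Δt ≈ 527 ms

β = v/c = 1.78×10^8 / 2.998×10^8 = 0.59373
γ = 1/√(1 − 0.59373²) = 1.2428
Time dilation: Δt = γτ₀ = 1.2428 × 424 ms = 527 ms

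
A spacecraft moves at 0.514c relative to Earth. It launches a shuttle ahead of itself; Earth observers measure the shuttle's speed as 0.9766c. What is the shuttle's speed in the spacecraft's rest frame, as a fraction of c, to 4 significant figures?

Inverse velocity addition: u' = (u − v)/(1 − uv/c²)
= (0.9766 − 0.514)/(1 − 0.9766×0.514) = 0.4626/0.498028 = 0.9289

u' ≈ 0.9289c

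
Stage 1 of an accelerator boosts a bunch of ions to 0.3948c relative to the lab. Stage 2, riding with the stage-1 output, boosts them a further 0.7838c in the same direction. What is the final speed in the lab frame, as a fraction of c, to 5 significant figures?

u ≈ 0.90008c

Compose boost 2: (0.7838 + 0.3948)/(1 + 0.7838×0.3948) = 1.1786/1.309444 = 0.90008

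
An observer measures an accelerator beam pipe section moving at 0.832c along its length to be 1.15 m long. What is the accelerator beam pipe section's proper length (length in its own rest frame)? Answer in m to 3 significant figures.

L₀ ≈ 2.07 m

γ = 1/√(1 − 0.832²) = 1.8025
L₀ = γL = 1.8025 × 1.15 = 2.07 m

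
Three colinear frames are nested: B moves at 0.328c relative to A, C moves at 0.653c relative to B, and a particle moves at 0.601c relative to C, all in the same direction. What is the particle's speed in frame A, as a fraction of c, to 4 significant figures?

u ≈ 0.9484c

Compose boost 2: (0.653 + 0.328)/(1 + 0.653×0.328) = 0.9810/1.21418 = 0.807950
Compose boost 3: (0.601 + 0.807950)/(1 + 0.601×0.807950) = 1.40895/1.48558 = 0.9484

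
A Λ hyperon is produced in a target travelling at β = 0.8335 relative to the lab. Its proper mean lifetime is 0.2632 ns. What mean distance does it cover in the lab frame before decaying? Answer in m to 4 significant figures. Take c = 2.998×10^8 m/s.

γ = 1/√(1 − 0.8335²) = 1.80989
Dilated lifetime: Δt = γτ₀ = 1.80989 × 0.2632 ns = 0.476363 ns
d = vΔt = 0.8335c × 0.476363 ns = 2.49883×10^8 m/s × 4.76363×10^-10 s = 0.1190 m

d ≈ 0.1190 m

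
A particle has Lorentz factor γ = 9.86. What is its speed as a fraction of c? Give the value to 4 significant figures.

β = √(1 − 1/γ²) = √(1 − 1/9.86²) = √(0.989714) = 0.9948

β ≈ 0.9948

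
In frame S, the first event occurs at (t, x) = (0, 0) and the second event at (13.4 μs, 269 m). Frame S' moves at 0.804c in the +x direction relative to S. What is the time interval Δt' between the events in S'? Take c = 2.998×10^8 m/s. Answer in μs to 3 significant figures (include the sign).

γ = 1/√(1 − 0.804²) = 1.6817
Δt' = γ(Δt − vΔx/c²) = 1.6817 × (13.4 μs − 0.804×269 m / (2.998×10^8 m/s))
= 1.6817 × (12.679 μs) = 21.3 μs

Δt' ≈ 21.3 μs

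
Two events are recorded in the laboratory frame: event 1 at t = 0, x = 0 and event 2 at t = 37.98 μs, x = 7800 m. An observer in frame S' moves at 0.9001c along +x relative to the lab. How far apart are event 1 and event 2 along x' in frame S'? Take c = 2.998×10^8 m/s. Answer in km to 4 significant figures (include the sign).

γ = 1/√(1 − 0.9001²) = 2.29524
Δx' = γ(Δx − vΔt) = 2.29524 × (7800 m − 0.9001×(2.998×10^8 m/s)×37.98×10^-6 s)
= 2.29524 × (-2448.90 m) = -5.621 km

Δx' ≈ -5.621 km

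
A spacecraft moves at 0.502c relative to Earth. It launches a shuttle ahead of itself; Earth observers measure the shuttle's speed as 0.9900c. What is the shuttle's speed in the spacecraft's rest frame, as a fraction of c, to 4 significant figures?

Inverse velocity addition: u' = (u − v)/(1 − uv/c²)
= (0.9900 − 0.502)/(1 − 0.9900×0.502) = 0.4880/0.503020 = 0.9701

u' ≈ 0.9701c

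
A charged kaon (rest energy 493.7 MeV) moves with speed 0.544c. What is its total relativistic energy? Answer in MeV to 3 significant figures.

E ≈ 588 MeV

γ = 1/√(1 − 0.544²) = 1.1918
E = γm₀c² = 1.1918 × 493.7 MeV = 588 MeV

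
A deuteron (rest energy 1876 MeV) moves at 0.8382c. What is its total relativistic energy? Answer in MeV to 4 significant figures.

E ≈ 3440 MeV

γ = 1/√(1 − 0.8382²) = 1.83364
E = γm₀c² = 1.83364 × 1876 MeV = 3440 MeV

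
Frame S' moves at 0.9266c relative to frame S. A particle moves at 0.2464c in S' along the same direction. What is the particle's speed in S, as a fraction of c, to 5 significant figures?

Relativistic velocity addition: u = (u' + v)/(1 + u'v/c²)
= (0.2464 + 0.9266)/(1 + 0.2464×0.9266) = 1.1730/1.228314 = 0.95497

u ≈ 0.95497c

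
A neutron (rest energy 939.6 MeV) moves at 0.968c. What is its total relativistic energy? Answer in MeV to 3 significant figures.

E ≈ 3740 MeV

γ = 1/√(1 − 0.968²) = 3.9849
E = γm₀c² = 3.9849 × 939.6 MeV = 3740 MeV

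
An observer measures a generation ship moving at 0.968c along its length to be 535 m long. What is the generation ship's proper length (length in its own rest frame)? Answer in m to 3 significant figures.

L₀ ≈ 2130 m

γ = 1/√(1 − 0.968²) = 3.9849
L₀ = γL = 3.9849 × 535 = 2130 m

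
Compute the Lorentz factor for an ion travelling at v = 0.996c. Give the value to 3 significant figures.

γ ≈ 11.2

γ = 1/√(1 − β²) = 1/√(1 − 0.996²) = 1/√(0.0079840) = 11.2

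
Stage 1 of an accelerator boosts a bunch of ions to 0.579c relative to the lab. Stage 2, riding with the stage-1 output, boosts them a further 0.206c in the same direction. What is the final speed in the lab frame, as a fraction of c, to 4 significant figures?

Compose boost 2: (0.206 + 0.579)/(1 + 0.206×0.579) = 0.7850/1.11927 = 0.7013

u ≈ 0.7013c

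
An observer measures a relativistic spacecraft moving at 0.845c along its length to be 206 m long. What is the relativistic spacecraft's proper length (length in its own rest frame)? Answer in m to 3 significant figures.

L₀ ≈ 385 m

γ = 1/√(1 − 0.845²) = 1.8700
L₀ = γL = 1.8700 × 206 = 385 m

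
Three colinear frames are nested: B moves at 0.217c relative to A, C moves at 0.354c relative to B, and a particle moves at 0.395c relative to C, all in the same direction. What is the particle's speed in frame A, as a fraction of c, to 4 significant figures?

Compose boost 2: (0.354 + 0.217)/(1 + 0.354×0.217) = 0.5710/1.07682 = 0.530266
Compose boost 3: (0.395 + 0.530266)/(1 + 0.395×0.530266) = 0.925266/1.20946 = 0.7650

u ≈ 0.7650c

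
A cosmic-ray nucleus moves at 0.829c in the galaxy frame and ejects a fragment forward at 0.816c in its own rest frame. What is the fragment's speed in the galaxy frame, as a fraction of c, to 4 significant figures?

u ≈ 0.9812c

Compose boost 2: (0.816 + 0.829)/(1 + 0.816×0.829) = 1.645/1.67646 = 0.9812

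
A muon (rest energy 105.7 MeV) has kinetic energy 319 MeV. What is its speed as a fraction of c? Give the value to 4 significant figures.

γ = 1 + K/(m₀c²) = 1 + 319/105.7 = 4.01798
β = √(1 − 1/γ²) = 0.9685

β ≈ 0.9685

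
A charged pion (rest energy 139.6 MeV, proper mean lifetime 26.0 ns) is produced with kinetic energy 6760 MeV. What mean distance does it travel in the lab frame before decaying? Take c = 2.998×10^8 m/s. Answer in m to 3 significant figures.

γ = 1 + K/(m₀c²) = 1 + 6760/139.6 = 49.424
β = √(1 − 1/γ²) = 0.99980
Dilated lifetime: γτ₀ = 49.424 × 26.0 ns = 1285.0 ns
d = βc·γτ₀ = 0.99980 × (2.998×10^8 m/s) × 1.2850×10^-6 s = 385 m

d ≈ 385 m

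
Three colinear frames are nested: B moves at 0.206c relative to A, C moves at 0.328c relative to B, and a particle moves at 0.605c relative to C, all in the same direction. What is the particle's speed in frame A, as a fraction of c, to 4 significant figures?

Compose boost 2: (0.328 + 0.206)/(1 + 0.328×0.206) = 0.5340/1.06757 = 0.500202
Compose boost 3: (0.605 + 0.500202)/(1 + 0.605×0.500202) = 1.10520/1.30262 = 0.8484

u ≈ 0.8484c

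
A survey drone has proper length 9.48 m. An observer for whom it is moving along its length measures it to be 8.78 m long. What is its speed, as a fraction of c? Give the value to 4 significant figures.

β ≈ 0.3771

γ = L₀/L = 9.48/8.78 = 1.07973
β = √(1 − 1/γ²) = 0.3771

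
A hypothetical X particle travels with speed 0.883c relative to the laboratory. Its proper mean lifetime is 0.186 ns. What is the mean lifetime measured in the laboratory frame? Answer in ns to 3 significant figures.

γ = 1/√(1 − 0.883²) = 2.1305
Time dilation: Δt = γτ₀ = 2.1305 × 0.186 ns = 0.396 ns

Δt ≈ 0.396 ns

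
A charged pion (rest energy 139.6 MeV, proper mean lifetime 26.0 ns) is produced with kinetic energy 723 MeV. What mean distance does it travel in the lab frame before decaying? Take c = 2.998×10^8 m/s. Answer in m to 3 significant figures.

γ = 1 + K/(m₀c²) = 1 + 723/139.6 = 6.1791
β = √(1 − 1/γ²) = 0.98682
Dilated lifetime: γτ₀ = 6.1791 × 26.0 ns = 160.66 ns
d = βc·γτ₀ = 0.98682 × (2.998×10^8 m/s) × 1.6066×10^-7 s = 47.5 m

d ≈ 47.5 m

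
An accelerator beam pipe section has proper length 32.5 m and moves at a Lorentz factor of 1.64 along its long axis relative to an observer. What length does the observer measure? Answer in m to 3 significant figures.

γ = 1.64 (given)
Length contraction: L = L₀/γ = 32.5/1.64 = 19.8 m

L ≈ 19.8 m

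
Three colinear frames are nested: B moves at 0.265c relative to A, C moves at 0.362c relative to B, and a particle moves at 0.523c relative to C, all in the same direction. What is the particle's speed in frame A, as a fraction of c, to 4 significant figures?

Compose boost 2: (0.362 + 0.265)/(1 + 0.362×0.265) = 0.6270/1.09593 = 0.572117
Compose boost 3: (0.523 + 0.572117)/(1 + 0.523×0.572117) = 1.09512/1.29922 = 0.8429

u ≈ 0.8429c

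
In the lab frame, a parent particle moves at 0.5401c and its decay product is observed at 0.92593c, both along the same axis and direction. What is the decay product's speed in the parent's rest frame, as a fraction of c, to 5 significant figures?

Inverse velocity addition: u' = (u − v)/(1 − uv/c²)
= (0.92593 − 0.5401)/(1 − 0.92593×0.5401) = 0.38583/0.4999052 = 0.77181

u' ≈ 0.77181c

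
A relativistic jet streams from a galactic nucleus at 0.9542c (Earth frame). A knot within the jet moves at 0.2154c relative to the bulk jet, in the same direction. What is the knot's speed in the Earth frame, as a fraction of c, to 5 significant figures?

u ≈ 0.97019c

Relativistic velocity addition: u = (u' + v)/(1 + u'v/c²)
= (0.2154 + 0.9542)/(1 + 0.2154×0.9542) = 1.1696/1.205535 = 0.97019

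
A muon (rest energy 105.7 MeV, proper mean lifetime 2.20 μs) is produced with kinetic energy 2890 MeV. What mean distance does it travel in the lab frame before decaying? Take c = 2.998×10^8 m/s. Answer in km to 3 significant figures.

d ≈ 18.7 km

γ = 1 + K/(m₀c²) = 1 + 2890/105.7 = 28.342
β = √(1 − 1/γ²) = 0.99938
Dilated lifetime: γτ₀ = 28.342 × 2.20 μs = 62.351 μs
d = βc·γτ₀ = 0.99938 × (2.998×10^8 m/s) × 6.2351×10^-5 s = 18.7 km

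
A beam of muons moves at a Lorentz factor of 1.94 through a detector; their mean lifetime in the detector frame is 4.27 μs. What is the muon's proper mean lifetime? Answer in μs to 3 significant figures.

γ = 1.94 (given)
Proper time: τ₀ = Δt/γ = 4.27/1.94 = 2.20 μs

τ₀ ≈ 2.20 μs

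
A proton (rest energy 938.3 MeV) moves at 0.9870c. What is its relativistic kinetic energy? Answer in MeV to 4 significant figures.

K ≈ 4900 MeV

γ = 1/√(1 − 0.9870²) = 6.22199
K = (γ − 1)m₀c² = (6.22199 − 1) × 938.3 MeV = 5.22199 × 938.3 MeV = 4900 MeV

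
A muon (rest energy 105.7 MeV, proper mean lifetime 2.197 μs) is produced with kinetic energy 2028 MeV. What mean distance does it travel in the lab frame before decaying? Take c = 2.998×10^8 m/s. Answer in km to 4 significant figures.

γ = 1 + K/(m₀c²) = 1 + 2028/105.7 = 20.1864
β = √(1 − 1/γ²) = 0.998772
Dilated lifetime: γτ₀ = 20.1864 × 2.197 μs = 44.3495 μs
d = βc·γτ₀ = 0.998772 × (2.998×10^8 m/s) × 4.43495×10^-5 s = 13.28 km

d ≈ 13.28 km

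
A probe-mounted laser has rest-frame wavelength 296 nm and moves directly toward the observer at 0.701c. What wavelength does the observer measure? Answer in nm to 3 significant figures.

Relativistic Doppler: λ_obs = λ_src √((1−β)/(1+β))
= 296 × √(0.29900/1.7010) = 296 × 0.41926 = 124 nm

λ_obs ≈ 124 nm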